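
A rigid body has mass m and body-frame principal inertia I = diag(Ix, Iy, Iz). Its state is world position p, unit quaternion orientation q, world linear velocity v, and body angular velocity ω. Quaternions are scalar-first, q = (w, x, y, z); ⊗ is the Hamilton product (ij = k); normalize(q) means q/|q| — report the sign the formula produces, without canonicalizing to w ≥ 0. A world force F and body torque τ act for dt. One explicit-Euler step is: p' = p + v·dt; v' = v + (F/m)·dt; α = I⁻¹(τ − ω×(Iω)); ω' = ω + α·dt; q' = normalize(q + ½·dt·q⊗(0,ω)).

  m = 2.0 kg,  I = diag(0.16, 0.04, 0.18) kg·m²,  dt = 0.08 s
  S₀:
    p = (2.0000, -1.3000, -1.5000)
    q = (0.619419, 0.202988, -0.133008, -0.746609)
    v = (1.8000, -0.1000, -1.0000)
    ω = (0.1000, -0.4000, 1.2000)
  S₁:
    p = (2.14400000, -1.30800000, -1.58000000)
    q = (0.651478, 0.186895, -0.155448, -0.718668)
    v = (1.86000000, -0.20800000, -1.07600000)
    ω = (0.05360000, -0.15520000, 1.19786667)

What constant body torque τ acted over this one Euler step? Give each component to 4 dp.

τ = (-0.1600, 0.1200, 0.0000)

ω₁ − ω₀ = (-0.04640000, 0.24480000, -0.00213333)
applied torque τ = (-0.1600, 0.1200, 0.0000)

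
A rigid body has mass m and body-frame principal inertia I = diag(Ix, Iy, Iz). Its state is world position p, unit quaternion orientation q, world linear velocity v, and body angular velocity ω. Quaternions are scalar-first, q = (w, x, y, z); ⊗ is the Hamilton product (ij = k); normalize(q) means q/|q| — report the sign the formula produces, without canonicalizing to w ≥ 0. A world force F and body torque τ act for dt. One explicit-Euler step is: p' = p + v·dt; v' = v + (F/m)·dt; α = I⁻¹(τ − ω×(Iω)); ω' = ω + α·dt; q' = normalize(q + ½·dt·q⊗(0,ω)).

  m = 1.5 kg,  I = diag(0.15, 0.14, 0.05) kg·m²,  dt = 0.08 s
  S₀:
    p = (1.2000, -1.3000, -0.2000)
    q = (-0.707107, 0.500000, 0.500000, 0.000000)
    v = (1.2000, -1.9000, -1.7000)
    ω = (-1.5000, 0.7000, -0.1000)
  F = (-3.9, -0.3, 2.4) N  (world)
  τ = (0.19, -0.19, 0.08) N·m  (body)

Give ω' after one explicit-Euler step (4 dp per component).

angular accel α = (1.2247, -1.4643, 1.3900)
ω + α·dt = (-1.4020, 0.5829, 0.0112)

ω' = (-1.4020, 0.5829, 0.0112)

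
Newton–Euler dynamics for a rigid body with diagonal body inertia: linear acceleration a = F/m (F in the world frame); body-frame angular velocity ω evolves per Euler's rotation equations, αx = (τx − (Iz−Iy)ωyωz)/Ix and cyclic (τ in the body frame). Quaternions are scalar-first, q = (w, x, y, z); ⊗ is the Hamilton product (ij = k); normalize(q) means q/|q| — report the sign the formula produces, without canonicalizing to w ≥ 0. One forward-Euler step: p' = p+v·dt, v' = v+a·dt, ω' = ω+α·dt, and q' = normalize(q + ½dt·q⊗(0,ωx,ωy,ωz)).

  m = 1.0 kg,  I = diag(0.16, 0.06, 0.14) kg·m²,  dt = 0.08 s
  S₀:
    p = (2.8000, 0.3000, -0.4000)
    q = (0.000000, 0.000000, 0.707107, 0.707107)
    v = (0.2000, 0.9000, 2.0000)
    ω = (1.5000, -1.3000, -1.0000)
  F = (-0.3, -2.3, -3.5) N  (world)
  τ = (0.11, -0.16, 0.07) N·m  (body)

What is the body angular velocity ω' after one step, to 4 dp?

ω' = (1.5030, -1.4733, -1.0714)

gyro term ω×Iω = (0.1040, -0.0300, 0.1950)
angular accel α = (0.0375, -2.1667, -0.8929)
new body rate ω' = (1.5030, -1.4733, -1.0714)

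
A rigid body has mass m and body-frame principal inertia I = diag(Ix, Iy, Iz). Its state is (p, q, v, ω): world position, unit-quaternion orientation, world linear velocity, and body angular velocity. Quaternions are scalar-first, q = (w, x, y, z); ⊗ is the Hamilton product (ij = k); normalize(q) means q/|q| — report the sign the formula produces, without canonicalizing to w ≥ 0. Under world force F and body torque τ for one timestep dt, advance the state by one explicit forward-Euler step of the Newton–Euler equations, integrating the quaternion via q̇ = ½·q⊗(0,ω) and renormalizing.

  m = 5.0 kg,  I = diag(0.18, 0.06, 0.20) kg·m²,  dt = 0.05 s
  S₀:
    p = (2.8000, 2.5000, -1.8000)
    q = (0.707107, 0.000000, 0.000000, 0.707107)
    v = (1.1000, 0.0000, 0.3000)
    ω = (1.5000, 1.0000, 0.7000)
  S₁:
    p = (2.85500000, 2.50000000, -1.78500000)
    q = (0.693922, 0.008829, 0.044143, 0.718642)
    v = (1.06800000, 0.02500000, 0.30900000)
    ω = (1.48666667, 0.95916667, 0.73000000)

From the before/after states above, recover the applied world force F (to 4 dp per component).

F = (-3.2000, 2.5000, 0.9000)

Δv = v₁−v₀ = (-0.03200000, 0.02500000, 0.00900000)
F = m·Δv/dt = (-3.2000, 2.5000, 0.9000)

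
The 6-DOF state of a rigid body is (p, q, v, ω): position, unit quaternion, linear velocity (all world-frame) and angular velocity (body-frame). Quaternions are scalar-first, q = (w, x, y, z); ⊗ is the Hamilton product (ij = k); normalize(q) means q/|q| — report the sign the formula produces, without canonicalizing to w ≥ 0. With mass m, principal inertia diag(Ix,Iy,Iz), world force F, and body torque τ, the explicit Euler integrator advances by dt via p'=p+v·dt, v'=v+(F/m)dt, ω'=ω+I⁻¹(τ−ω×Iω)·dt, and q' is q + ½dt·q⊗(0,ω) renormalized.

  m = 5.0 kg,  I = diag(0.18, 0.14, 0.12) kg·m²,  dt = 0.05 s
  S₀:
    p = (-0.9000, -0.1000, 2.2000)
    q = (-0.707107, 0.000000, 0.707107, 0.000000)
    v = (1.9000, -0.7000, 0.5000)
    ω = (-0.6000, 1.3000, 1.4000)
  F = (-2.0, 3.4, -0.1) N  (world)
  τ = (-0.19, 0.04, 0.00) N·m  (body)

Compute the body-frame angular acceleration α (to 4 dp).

α = (-0.8533, 0.6457, -0.2600)

gyro term ω×Iω = (-0.0364, -0.0504, 0.0312)
α = I⁻¹(τ − ω×Iω) = (-0.8533, 0.6457, -0.2600)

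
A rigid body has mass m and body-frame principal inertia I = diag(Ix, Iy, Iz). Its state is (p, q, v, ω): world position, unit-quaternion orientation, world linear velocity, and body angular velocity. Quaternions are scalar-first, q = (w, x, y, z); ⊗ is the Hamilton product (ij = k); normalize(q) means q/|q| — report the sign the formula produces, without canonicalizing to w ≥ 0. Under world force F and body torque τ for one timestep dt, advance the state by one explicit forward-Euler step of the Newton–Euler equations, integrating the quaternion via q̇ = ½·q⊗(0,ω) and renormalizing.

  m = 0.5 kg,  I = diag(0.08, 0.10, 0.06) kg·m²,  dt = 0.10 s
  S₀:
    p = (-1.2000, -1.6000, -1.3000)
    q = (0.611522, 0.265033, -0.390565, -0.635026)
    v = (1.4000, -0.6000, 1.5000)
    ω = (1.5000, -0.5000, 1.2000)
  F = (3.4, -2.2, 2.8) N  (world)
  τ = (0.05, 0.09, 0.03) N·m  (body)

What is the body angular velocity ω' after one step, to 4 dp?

ω' = (1.5325, -0.4460, 1.2750)

gyro term ω×Iω = (0.0240, 0.0360, -0.0150)
α = I⁻¹(τ − ω×Iω) = (0.3250, 0.5400, 0.7500)
new body rate ω' = (1.5325, -0.4460, 1.2750)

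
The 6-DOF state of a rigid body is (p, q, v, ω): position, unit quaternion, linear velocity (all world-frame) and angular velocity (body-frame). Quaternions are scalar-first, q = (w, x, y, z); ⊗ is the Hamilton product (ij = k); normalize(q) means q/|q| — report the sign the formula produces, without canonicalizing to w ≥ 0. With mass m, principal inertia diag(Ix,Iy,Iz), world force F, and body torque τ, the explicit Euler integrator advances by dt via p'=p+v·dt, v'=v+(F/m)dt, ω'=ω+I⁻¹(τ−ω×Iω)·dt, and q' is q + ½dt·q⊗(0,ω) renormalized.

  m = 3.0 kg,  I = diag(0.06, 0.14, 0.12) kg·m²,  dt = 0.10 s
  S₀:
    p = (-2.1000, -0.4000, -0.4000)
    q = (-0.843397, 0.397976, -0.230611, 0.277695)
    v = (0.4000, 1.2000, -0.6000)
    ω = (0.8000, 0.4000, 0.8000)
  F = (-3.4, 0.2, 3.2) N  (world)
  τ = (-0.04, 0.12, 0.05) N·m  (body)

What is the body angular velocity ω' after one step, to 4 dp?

ω' = (0.7440, 0.5131, 0.8203)

(τ − ω×Iω)/I = (-0.5600, 1.1314, 0.2033)
ω + α·dt = (0.7440, 0.5131, 0.8203)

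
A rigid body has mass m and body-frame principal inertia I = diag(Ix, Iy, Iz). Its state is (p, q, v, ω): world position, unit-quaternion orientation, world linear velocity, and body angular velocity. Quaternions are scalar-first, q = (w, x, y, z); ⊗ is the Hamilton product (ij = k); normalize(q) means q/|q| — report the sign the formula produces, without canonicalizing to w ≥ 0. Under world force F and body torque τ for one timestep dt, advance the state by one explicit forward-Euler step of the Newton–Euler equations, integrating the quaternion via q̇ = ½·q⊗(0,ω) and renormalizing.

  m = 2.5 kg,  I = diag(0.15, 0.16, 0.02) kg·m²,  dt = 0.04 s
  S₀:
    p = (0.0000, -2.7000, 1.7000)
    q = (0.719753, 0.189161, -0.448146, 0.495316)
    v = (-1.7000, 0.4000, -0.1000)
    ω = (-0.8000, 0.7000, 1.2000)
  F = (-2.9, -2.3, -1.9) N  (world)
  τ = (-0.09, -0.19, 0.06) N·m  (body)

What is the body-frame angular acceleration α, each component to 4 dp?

precession coupling ω×(Iω) = (-0.1176, -0.1248, -0.0056)
α = I⁻¹(τ − ω×Iω) = (0.1840, -0.4075, 3.2800)

α = (0.1840, -0.4075, 3.2800)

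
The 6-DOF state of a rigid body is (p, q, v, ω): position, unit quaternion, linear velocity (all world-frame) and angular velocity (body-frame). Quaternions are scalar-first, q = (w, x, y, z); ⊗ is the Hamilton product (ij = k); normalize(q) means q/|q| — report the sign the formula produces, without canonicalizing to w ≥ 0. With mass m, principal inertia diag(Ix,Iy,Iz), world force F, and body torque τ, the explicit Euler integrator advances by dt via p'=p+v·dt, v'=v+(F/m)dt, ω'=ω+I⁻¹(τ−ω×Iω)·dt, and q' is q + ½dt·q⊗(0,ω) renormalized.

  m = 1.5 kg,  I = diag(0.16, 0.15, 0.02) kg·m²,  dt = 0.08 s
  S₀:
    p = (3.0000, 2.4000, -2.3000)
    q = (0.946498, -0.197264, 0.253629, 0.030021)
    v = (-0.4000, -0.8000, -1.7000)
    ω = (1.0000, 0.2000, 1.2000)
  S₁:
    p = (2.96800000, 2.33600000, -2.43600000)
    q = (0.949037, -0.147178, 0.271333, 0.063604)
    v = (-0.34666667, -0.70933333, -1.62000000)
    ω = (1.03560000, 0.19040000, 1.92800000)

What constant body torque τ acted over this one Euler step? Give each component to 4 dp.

τ = (0.0400, 0.1500, 0.1800)

Δω = ω₁−ω₀ = (0.03560000, -0.00960000, 0.72800000)
precession coupling = (-0.0312, 0.1680, -0.0020)
I·α + gyro = (0.0400, 0.1500, 0.1800)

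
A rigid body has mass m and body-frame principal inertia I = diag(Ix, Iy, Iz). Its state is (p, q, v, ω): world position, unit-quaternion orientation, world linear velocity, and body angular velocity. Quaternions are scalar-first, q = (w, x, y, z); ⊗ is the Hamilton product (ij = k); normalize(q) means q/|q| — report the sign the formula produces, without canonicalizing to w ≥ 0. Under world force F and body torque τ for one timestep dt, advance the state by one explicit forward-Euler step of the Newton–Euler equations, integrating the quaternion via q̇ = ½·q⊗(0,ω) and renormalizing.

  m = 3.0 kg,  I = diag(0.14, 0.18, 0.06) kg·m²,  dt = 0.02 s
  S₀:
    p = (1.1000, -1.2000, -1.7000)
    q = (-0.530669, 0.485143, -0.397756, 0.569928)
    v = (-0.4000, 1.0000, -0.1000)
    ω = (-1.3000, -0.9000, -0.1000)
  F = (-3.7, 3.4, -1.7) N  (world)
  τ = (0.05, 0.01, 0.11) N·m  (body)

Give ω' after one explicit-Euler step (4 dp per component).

α = I⁻¹(τ − ω×Iω) = (0.4343, -0.0022, 1.0533)
ω + α·dt = (-1.2913, -0.9000, -0.0789)

ω' = (-1.2913, -0.9000, -0.0789)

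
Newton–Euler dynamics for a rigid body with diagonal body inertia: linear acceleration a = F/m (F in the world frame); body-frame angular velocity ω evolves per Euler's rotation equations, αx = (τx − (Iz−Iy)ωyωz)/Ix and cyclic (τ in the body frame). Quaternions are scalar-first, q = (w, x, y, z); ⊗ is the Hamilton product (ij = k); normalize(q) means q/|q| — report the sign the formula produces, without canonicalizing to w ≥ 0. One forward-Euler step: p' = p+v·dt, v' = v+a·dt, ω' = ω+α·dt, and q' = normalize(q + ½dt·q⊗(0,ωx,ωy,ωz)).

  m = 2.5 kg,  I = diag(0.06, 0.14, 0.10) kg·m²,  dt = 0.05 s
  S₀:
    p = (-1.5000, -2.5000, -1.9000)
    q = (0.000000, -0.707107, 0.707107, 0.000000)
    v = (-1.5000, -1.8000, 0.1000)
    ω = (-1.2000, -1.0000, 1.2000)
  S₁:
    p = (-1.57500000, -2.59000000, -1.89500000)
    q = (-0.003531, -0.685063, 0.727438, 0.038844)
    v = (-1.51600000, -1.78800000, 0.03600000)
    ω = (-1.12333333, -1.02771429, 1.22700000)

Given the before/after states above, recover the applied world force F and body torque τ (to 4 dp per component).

rate change Δω = (0.07666667, -0.02771429, 0.02700000)
ω₀×(Iω₀) = (0.0480, 0.0576, 0.0960)
I·α + gyro = (0.1400, -0.0200, 0.1500)
velocity change Δv = (-0.01600000, 0.01200000, -0.06400000)
m·(v₁−v₀)/dt = (-0.8000, 0.6000, -3.2000)

F = (-0.8000, 0.6000, -3.2000)
τ = (0.1400, -0.0200, 0.1500)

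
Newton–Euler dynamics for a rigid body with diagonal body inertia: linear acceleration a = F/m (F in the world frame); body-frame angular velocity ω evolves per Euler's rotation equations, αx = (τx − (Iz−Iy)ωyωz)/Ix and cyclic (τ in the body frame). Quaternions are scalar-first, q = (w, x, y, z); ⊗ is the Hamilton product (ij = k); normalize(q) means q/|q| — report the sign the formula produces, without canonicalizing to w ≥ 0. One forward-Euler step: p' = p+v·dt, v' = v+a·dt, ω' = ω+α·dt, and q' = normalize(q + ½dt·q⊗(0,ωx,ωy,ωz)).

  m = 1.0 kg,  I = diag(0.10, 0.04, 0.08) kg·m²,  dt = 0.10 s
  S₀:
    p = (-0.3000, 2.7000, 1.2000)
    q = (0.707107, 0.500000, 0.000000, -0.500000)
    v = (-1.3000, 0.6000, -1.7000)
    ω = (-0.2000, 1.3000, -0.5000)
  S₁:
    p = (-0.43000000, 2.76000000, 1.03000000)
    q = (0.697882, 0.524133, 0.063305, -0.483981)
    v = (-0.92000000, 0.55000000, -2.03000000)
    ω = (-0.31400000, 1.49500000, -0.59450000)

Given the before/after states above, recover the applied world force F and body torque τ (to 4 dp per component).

F = (3.8000, -0.5000, -3.3000)
τ = (-0.1400, 0.0800, -0.0600)

Δv = v₁−v₀ = (0.38000000, -0.05000000, -0.33000000)
m·(v₁−v₀)/dt = (3.8000, -0.5000, -3.3000)
rate change Δω = (-0.11400000, 0.19500000, -0.09450000)
I·α + gyro = (-0.1400, 0.0800, -0.0600)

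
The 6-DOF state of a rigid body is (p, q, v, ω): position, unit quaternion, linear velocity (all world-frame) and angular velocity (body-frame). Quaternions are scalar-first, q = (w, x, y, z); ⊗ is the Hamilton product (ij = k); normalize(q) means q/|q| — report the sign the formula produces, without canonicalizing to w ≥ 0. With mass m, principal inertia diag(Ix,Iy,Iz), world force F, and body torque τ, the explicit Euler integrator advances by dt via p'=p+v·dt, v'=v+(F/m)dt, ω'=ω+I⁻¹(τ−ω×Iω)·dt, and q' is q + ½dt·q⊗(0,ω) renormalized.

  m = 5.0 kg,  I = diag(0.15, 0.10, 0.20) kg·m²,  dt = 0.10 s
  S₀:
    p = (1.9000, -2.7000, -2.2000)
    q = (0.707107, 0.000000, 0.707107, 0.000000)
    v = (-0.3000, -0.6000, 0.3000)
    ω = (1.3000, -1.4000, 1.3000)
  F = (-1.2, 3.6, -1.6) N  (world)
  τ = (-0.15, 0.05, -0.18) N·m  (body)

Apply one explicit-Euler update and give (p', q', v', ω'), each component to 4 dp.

p' = (1.8700, -2.7600, -2.1700)
q' = (0.7516, 0.0913, 0.6533, 0.0000)
v' = (-0.3240, -0.5280, 0.2680)
ω' = (1.3213, -1.2655, 1.1645)

ω×(Iω) gyroscopic = (-0.1820, -0.0845, 0.0910)
angular accel α = (0.2133, 1.3450, -1.3550)
ω + α·dt = (1.3213, -1.2655, 1.1645)
2q̇ = q⊗(0,ω) = (0.9899498, 1.8384782, -0.9899498, 0.0000000)
q' = normalize(q + ½dt·q⊗(0,ω)) = (0.7516, 0.0913, 0.6533, 0.0000)
new position p' = (1.8700, -2.7600, -2.1700)
v + (F/m)dt = (-0.3240, -0.5280, 0.2680)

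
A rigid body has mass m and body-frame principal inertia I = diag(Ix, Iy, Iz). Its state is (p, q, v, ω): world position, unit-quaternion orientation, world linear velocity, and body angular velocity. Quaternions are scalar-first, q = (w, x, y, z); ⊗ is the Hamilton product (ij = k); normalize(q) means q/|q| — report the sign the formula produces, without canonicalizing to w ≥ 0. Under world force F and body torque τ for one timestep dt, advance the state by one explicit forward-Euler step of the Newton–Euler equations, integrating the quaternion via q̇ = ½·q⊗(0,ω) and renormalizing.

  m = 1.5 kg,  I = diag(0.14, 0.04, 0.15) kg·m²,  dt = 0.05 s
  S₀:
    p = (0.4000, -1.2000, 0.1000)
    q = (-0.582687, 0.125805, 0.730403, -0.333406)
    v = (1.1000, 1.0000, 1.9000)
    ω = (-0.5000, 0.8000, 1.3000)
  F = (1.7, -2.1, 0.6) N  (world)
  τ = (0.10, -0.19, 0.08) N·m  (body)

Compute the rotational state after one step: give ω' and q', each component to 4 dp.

ω' = (-0.5051, 0.5544, 1.3133)
q' = (-0.5844, 0.1634, 0.7182, -0.3404)

α = I⁻¹(τ − ω×Iω) = (-0.1029, -4.9125, 0.2667)
ω' = ω + α·dt = (-0.5051, 0.5544, 1.3133)
q⊗(0,ω) = (-0.0879921, 1.5075922, -0.4629931, -0.2916476)
updated quaternion q' = (-0.5844, 0.1634, 0.7182, -0.3404)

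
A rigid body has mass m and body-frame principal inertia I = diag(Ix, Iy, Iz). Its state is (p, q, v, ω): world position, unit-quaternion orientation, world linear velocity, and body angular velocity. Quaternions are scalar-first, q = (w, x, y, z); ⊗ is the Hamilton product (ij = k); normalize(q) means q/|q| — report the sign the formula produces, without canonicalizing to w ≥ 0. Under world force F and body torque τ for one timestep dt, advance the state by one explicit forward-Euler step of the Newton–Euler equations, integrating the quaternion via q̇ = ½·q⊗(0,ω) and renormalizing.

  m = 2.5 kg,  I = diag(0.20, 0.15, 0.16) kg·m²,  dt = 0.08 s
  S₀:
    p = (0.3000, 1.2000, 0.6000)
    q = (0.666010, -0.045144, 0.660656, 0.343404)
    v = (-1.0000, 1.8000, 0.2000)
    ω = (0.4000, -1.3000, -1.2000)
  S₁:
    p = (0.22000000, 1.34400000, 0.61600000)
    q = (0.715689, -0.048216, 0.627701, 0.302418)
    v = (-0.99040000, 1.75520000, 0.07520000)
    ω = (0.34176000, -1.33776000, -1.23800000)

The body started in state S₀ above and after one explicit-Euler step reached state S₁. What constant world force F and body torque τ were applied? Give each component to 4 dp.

v₁ − v₀ = (0.00960000, -0.04480000, -0.12480000)
m·(v₁−v₀)/dt = (0.3000, -1.4000, -3.9000)
Δω = ω₁−ω₀ = (-0.05824000, -0.03776000, -0.03800000)
I·α + gyro = (-0.1300, -0.0900, -0.0500)

F = (0.3000, -1.4000, -3.9000)
τ = (-0.1300, -0.0900, -0.0500)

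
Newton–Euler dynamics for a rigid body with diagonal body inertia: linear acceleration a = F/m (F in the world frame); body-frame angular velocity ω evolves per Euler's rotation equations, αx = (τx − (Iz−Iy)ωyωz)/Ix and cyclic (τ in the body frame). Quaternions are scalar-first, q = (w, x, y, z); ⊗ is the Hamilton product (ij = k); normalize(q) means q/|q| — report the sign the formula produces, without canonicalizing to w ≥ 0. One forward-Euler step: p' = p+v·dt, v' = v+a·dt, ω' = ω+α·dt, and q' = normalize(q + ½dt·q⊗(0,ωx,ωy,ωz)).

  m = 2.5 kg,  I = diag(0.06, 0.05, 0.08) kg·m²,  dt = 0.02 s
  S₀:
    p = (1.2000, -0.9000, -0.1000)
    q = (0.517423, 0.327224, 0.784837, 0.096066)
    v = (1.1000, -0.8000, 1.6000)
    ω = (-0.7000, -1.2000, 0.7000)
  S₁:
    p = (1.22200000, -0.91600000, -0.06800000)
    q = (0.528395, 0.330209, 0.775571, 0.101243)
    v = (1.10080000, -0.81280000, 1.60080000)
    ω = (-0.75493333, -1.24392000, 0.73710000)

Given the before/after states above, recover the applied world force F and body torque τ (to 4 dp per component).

ω₁ − ω₀ = (-0.05493333, -0.04392000, 0.03710000)
ω₀×(Iω₀) = (-0.0252, 0.0098, -0.0084)
applied torque τ = (-0.1900, -0.1000, 0.1400)
Δv = v₁−v₀ = (0.00080000, -0.01280000, 0.00080000)
applied force F = (0.1000, -1.6000, 0.1000)

F = (0.1000, -1.6000, 0.1000)
τ = (-0.1900, -0.1000, 0.1400)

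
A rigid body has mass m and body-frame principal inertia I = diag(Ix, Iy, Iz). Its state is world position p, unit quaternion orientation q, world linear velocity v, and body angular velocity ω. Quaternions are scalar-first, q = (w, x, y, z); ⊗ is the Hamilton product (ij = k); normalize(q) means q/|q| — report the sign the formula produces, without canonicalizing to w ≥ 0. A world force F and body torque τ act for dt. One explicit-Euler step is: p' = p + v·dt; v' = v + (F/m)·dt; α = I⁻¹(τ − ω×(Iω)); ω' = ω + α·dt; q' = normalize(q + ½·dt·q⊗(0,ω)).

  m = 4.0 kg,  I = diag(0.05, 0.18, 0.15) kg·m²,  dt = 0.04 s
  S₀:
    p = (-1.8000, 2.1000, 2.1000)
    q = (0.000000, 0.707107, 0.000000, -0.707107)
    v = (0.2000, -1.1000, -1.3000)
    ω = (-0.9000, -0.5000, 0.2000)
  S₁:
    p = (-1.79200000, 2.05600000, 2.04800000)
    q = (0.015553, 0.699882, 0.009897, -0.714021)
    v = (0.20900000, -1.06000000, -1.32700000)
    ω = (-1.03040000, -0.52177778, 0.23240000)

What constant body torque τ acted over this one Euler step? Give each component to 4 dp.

Δω = ω₁−ω₀ = (-0.13040000, -0.02177778, 0.03240000)
precession coupling = (0.0030, 0.0180, 0.0585)
I·α + gyro = (-0.1600, -0.0800, 0.1800)

τ = (-0.1600, -0.0800, 0.1800)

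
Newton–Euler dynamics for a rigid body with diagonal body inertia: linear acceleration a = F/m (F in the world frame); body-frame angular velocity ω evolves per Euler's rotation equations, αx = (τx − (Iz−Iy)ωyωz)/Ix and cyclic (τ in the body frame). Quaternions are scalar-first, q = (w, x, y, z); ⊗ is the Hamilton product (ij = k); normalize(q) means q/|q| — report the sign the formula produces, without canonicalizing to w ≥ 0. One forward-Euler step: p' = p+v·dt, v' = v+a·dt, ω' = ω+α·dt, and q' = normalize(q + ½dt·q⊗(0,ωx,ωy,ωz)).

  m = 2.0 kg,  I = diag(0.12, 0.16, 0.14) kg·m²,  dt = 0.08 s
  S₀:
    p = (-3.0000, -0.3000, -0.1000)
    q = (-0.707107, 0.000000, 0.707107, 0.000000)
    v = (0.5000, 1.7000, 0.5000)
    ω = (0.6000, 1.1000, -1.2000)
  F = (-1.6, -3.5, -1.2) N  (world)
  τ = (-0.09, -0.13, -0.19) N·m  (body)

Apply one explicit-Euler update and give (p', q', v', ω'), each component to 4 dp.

linear accel F/m = (-0.8000, -1.7500, -0.6000)
p' = p + v·dt = (-2.9600, -0.1640, -0.0600)
new velocity v' = (0.4360, 1.5600, 0.4520)
precession coupling ω×(Iω) = (0.0264, 0.0144, 0.0264)
(τ − ω×Iω)/I = (-0.9700, -0.9025, -1.5457)
ω' = ω + α·dt = (0.5224, 1.0278, -1.3237)
q⊗(0,ω) = (-0.7778177, -1.2727926, -0.7778177, 0.4242642)
q' = normalize(q + ½dt·q⊗(0,ω)) = (-0.7364, -0.0508, 0.6744, 0.0169)

p' = (-2.9600, -0.1640, -0.0600)
q' = (-0.7364, -0.0508, 0.6744, 0.0169)
v' = (0.4360, 1.5600, 0.4520)
ω' = (0.5224, 1.0278, -1.3237)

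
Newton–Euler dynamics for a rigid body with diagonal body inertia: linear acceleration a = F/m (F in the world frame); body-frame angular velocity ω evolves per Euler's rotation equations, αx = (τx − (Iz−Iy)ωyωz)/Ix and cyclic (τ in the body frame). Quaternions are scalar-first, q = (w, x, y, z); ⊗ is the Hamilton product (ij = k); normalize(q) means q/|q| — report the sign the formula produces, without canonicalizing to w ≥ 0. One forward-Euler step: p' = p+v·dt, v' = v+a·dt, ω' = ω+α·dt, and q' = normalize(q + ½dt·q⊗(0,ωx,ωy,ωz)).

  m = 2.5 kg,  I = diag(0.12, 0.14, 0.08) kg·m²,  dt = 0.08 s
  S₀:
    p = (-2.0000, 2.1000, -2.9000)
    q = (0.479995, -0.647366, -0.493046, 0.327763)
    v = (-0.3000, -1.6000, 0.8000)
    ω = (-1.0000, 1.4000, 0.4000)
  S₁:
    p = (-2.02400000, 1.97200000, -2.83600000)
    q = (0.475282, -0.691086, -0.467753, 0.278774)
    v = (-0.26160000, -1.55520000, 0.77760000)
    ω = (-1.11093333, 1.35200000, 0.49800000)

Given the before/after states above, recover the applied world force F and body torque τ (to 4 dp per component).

ω₁ − ω₀ = (-0.11093333, -0.04800000, 0.09800000)
gyro term ω₀×Iω₀ = (-0.0336, -0.0160, -0.0280)
I·α + gyro = (-0.2000, -0.1000, 0.0700)
v₁ − v₀ = (0.03840000, 0.04480000, -0.02240000)
m·(v₁−v₀)/dt = (1.2000, 1.4000, -0.7000)

F = (1.2000, 1.4000, -0.7000)
τ = (-0.2000, -0.1000, 0.0700)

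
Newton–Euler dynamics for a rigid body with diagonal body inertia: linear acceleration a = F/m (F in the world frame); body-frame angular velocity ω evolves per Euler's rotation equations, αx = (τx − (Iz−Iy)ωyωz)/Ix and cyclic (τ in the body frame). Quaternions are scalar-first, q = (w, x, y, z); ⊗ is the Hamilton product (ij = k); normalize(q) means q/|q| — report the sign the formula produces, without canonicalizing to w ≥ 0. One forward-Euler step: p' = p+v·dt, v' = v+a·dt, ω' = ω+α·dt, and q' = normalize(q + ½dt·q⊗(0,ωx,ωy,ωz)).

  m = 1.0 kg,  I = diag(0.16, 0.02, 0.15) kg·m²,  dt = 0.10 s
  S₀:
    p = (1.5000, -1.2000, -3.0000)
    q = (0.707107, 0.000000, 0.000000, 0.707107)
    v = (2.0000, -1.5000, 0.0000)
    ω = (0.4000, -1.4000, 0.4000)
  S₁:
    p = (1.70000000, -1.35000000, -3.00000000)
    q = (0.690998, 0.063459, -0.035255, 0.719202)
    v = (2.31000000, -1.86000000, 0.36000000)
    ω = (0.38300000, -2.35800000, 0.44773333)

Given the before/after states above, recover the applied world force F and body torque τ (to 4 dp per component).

F = (3.1000, -3.6000, 3.6000)
τ = (-0.1000, -0.1900, 0.1500)

velocity change Δv = (0.31000000, -0.36000000, 0.36000000)
F = m·Δv/dt = (3.1000, -3.6000, 3.6000)
Δω = ω₁−ω₀ = (-0.01700000, -0.95800000, 0.04773333)
τ = I·(Δω/dt) + ω₀×(Iω₀) = (-0.1000, -0.1900, 0.1500)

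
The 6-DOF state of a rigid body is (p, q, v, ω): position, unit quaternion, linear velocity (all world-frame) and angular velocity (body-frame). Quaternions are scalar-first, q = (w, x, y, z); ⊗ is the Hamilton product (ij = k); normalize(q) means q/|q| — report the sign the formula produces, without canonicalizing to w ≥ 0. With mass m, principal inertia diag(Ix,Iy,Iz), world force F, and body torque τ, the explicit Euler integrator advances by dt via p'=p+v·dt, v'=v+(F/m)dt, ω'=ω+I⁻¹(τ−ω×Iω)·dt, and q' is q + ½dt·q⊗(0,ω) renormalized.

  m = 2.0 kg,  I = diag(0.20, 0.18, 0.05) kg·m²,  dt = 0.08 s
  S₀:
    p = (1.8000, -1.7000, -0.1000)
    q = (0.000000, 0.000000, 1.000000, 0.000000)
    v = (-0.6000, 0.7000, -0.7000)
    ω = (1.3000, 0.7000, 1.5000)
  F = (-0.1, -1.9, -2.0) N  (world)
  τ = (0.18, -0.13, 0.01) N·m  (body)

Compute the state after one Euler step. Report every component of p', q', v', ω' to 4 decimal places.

(τ − ω×Iω)/I = (1.5825, -2.3472, 0.5640)
new body rate ω' = (1.4266, 0.5122, 1.5451)
Hamilton product q⊗(0,ω) = (-0.7000000, 1.5000000, 0.0000000, -1.3000000)
q' = normalize(q + ½dt·q⊗(0,ω)) = (-0.0279, 0.0598, 0.9965, -0.0518)
new position p' = (1.7520, -1.6440, -0.1560)
new velocity v' = (-0.6040, 0.6240, -0.7800)

p' = (1.7520, -1.6440, -0.1560)
q' = (-0.0279, 0.0598, 0.9965, -0.0518)
v' = (-0.6040, 0.6240, -0.7800)
ω' = (1.4266, 0.5122, 1.5451)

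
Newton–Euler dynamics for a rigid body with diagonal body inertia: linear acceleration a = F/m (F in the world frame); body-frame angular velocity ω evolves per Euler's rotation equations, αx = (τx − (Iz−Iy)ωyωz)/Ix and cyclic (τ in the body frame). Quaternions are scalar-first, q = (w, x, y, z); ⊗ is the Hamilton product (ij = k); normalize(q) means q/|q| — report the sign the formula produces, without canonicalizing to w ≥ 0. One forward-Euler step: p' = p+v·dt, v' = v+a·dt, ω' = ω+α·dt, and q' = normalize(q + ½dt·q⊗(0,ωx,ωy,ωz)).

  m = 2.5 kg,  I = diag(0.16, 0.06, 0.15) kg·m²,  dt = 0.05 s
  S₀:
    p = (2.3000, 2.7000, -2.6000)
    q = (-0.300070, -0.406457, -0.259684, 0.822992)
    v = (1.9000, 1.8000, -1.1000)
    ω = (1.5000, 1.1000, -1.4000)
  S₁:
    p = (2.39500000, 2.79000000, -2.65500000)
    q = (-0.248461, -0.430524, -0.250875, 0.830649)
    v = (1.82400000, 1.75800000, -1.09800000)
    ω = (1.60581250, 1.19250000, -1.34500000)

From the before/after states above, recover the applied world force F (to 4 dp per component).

velocity change Δv = (-0.07600000, -0.04200000, 0.00200000)
applied force F = (-3.8000, -2.1000, 0.1000)

F = (-3.8000, -2.1000, 0.1000)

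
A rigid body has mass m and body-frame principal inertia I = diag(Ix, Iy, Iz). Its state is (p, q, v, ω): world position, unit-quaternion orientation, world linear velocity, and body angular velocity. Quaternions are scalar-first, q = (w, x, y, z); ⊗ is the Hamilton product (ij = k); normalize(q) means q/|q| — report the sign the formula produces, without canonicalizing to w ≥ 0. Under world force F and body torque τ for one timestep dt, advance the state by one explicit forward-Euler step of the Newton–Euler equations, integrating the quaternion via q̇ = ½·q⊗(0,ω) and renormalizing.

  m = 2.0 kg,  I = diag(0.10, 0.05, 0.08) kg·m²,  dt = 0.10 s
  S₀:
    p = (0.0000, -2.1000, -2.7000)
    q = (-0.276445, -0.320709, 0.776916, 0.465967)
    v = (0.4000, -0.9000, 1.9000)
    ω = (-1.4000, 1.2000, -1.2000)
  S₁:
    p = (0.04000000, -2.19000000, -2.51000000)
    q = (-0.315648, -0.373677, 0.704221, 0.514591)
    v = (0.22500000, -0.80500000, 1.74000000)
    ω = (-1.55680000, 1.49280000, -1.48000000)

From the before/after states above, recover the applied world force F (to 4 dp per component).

F = (-3.5000, 1.9000, -3.2000)

Δv = v₁−v₀ = (-0.17500000, 0.09500000, -0.16000000)
applied force F = (-3.5000, 1.9000, -3.2000)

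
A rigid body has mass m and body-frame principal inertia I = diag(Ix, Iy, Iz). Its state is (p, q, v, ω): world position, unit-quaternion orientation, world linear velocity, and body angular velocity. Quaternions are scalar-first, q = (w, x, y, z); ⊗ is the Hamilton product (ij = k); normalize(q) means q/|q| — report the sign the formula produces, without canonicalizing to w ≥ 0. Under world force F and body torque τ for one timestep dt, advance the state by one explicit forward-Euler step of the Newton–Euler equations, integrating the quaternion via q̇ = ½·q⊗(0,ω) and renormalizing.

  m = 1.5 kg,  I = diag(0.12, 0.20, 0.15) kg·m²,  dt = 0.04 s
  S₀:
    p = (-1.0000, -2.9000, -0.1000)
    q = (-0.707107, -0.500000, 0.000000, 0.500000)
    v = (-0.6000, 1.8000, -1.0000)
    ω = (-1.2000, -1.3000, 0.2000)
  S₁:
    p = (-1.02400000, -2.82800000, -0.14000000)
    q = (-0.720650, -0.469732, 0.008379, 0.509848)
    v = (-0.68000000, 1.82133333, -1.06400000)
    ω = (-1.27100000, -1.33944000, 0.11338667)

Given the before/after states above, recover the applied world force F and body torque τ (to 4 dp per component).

ω₁ − ω₀ = (-0.07100000, -0.03944000, -0.08661333)
applied torque τ = (-0.2000, -0.1900, -0.2000)
Δv = v₁−v₀ = (-0.08000000, 0.02133333, -0.06400000)
applied force F = (-3.0000, 0.8000, -2.4000)

F = (-3.0000, 0.8000, -2.4000)
τ = (-0.2000, -0.1900, -0.2000)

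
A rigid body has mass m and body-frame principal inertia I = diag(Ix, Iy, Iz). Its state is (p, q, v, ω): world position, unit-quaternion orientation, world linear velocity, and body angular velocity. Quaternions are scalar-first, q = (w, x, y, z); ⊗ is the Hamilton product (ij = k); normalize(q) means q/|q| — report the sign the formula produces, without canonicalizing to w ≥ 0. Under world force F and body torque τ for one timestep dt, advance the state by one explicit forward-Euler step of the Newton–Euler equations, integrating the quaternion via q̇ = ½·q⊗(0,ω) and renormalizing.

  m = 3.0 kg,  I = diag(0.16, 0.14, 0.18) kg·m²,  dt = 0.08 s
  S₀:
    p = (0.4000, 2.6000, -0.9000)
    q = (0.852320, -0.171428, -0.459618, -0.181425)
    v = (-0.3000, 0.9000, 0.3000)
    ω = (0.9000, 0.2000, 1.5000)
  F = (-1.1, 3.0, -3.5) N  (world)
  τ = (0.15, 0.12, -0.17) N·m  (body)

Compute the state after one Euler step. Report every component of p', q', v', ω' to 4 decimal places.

p + v·dt = (0.3760, 2.6720, -0.8760)
v + (F/m)dt = (-0.3293, 0.9800, 0.2067)
(τ − ω×Iω)/I = (0.8625, 1.0500, -0.9244)
ω' = ω + α·dt = (0.9690, 0.2840, 1.4260)
Hamilton product q⊗(0,ω) = (0.5183463, 0.1139460, 0.2643235, 1.6578506)
q' = normalize(q + ½dt·q⊗(0,ω)) = (0.8709, -0.1665, -0.4479, -0.1148)

p' = (0.3760, 2.6720, -0.8760)
q' = (0.8709, -0.1665, -0.4479, -0.1148)
v' = (-0.3293, 0.9800, 0.2067)
ω' = (0.9690, 0.2840, 1.4260)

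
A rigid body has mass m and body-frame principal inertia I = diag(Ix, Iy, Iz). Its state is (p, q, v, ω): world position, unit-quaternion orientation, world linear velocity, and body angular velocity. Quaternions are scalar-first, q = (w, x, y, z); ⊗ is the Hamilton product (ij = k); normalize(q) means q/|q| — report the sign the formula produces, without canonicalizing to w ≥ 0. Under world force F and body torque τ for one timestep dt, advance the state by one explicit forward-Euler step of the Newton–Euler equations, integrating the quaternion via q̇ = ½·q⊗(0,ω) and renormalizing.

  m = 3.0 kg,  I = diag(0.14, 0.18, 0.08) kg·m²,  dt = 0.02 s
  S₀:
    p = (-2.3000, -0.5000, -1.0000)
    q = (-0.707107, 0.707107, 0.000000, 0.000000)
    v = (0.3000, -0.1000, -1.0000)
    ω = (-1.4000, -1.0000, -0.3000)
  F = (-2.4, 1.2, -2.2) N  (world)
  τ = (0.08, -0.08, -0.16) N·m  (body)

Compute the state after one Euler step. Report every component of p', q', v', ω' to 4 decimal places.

ω×(Iω) gyroscopic = (-0.0300, 0.0252, 0.0560)
(τ − ω×Iω)/I = (0.7857, -0.5844, -2.7000)
ω' = ω + α·dt = (-1.3843, -1.0117, -0.3540)
q⊗(0,ω) = (0.9899498, 0.9899498, 0.9192391, -0.4949749)
q + ½dt·q⊗(0,ω), renormalized = (-0.6971, 0.7169, 0.0092, -0.0049)
a = (-0.8000, 0.4000, -0.7333)
new position p' = (-2.2940, -0.5020, -1.0200)
v' = v + a·dt = (0.2840, -0.0920, -1.0147)

p' = (-2.2940, -0.5020, -1.0200)
q' = (-0.6971, 0.7169, 0.0092, -0.0049)
v' = (0.2840, -0.0920, -1.0147)
ω' = (-1.3843, -1.0117, -0.3540)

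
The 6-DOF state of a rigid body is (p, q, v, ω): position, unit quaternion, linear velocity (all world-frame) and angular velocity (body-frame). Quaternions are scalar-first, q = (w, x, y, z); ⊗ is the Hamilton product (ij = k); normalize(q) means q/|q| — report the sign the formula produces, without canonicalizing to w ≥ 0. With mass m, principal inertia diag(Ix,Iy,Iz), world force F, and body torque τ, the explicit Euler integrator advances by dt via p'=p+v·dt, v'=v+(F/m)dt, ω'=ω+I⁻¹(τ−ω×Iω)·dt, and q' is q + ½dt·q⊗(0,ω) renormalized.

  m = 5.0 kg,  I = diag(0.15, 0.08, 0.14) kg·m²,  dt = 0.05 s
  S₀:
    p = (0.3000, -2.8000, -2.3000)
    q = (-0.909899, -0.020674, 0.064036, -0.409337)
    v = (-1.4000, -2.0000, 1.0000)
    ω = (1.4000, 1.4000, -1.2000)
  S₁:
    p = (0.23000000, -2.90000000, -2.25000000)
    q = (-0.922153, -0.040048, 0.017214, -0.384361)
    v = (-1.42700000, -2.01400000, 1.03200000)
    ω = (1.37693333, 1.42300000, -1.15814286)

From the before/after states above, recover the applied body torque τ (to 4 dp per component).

rate change Δω = (-0.02306667, 0.02300000, 0.04185714)
applied torque τ = (-0.1700, 0.0200, -0.0200)

τ = (-0.1700, 0.0200, -0.0200)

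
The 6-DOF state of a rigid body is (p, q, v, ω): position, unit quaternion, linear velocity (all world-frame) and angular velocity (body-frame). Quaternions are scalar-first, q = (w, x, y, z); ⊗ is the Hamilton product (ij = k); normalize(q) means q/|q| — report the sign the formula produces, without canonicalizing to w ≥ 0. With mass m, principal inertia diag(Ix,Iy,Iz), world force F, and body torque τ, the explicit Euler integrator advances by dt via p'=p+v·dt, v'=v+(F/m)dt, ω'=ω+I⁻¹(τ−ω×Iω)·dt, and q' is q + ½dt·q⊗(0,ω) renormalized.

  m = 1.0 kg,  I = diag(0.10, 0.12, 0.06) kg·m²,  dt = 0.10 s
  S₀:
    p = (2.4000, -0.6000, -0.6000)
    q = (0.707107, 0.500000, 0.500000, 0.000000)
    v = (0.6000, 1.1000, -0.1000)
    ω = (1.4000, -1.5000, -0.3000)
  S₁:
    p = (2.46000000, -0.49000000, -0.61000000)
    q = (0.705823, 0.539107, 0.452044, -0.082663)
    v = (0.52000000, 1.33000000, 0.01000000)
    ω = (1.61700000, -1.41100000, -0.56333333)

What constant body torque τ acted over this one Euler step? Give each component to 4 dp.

τ = (0.1900, 0.0900, -0.2000)

Δω = ω₁−ω₀ = (0.21700000, 0.08900000, -0.26333333)
gyro term ω₀×Iω₀ = (-0.0270, -0.0168, -0.0420)
I·α + gyro = (0.1900, 0.0900, -0.2000)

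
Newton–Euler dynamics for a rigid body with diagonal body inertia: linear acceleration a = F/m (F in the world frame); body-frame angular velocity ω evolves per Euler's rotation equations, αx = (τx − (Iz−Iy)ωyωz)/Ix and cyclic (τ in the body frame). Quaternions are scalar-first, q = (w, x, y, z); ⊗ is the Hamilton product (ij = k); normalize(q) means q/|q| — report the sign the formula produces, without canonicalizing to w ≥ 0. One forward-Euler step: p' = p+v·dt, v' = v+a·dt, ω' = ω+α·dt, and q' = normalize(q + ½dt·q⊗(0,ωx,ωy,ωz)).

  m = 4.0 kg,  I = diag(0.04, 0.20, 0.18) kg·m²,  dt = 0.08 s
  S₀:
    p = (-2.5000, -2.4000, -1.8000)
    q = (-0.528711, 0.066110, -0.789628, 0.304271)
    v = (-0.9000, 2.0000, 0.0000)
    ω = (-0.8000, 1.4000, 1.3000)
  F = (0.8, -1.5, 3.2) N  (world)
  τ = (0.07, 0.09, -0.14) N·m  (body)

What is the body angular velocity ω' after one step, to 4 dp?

ω' = (-0.5872, 1.3778, 1.3174)

precession coupling ω×(Iω) = (-0.0364, 0.1456, -0.1792)
α = I⁻¹(τ − ω×Iω) = (2.6600, -0.2780, 0.2178)
ω' = ω + α·dt = (-0.5872, 1.3778, 1.3174)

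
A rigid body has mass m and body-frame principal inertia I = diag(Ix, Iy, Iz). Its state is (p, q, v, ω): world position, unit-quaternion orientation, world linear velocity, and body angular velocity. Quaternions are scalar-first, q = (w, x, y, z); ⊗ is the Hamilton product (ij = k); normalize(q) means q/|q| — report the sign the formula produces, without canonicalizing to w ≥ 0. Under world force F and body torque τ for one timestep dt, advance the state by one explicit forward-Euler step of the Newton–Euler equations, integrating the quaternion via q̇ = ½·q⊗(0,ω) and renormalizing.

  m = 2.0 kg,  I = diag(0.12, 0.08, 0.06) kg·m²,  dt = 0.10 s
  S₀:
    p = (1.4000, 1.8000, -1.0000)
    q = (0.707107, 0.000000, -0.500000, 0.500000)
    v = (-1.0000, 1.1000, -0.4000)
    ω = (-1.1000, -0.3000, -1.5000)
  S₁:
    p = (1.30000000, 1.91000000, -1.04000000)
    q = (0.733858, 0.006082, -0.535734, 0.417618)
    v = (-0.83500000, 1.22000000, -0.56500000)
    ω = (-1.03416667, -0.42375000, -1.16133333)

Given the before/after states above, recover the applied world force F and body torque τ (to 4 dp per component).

F = (3.3000, 2.4000, -3.3000)
τ = (0.0700, 0.0000, 0.1900)

v₁ − v₀ = (0.16500000, 0.12000000, -0.16500000)
F = m·Δv/dt = (3.3000, 2.4000, -3.3000)
Δω = ω₁−ω₀ = (0.06583333, -0.12375000, 0.33866667)
I·α + gyro = (0.0700, 0.0000, 0.1900)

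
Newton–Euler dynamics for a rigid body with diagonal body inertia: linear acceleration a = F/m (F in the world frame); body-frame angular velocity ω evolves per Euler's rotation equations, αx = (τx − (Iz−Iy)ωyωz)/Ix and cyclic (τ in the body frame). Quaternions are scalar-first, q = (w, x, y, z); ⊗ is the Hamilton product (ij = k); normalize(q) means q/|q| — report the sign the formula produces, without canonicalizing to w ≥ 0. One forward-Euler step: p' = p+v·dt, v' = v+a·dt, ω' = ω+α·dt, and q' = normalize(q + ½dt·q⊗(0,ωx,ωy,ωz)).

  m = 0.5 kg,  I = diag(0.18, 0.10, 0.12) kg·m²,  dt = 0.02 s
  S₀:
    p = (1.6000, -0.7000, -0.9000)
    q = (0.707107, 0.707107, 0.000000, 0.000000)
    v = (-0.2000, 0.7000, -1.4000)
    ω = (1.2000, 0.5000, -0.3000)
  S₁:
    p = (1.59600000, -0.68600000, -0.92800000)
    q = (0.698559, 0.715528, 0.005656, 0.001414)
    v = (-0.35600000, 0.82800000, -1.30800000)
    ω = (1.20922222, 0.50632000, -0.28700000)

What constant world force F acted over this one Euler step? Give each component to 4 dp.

v₁ − v₀ = (-0.15600000, 0.12800000, 0.09200000)
m·(v₁−v₀)/dt = (-3.9000, 3.2000, 2.3000)

F = (-3.9000, 3.2000, 2.3000)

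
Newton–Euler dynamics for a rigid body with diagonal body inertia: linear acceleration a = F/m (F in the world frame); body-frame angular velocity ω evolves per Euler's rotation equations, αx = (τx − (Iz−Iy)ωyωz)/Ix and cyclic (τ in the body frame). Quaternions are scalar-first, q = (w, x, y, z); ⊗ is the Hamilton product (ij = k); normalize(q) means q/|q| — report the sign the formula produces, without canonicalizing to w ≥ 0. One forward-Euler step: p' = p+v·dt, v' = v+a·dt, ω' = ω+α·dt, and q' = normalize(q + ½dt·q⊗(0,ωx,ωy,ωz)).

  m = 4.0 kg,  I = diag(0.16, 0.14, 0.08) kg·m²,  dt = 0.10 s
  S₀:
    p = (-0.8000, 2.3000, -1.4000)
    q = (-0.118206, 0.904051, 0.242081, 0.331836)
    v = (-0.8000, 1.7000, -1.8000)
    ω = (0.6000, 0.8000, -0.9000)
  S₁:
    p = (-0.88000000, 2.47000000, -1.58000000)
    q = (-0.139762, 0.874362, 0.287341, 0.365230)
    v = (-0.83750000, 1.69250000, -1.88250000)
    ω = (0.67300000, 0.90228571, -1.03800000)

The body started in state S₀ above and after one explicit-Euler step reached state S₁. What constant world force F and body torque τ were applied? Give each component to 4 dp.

F = (-1.5000, -0.3000, -3.3000)
τ = (0.1600, 0.1000, -0.1200)

velocity change Δv = (-0.03750000, -0.00750000, -0.08250000)
F = m·Δv/dt = (-1.5000, -0.3000, -3.3000)
Δω = ω₁−ω₀ = (0.07300000, 0.10228571, -0.13800000)
I·α + gyro = (0.1600, 0.1000, -0.1200)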